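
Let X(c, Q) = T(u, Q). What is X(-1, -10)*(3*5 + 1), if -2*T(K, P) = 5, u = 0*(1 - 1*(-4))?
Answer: -40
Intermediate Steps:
u = 0 (u = 0*(1 + 4) = 0*5 = 0)
T(K, P) = -5/2 (T(K, P) = -½*5 = -5/2)
X(c, Q) = -5/2
X(-1, -10)*(3*5 + 1) = -5*(3*5 + 1)/2 = -5*(15 + 1)/2 = -5/2*16 = -40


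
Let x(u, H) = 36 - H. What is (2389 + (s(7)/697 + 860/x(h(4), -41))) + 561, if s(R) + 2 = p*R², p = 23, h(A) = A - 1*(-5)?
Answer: 159009595/53669 ≈ 2962.8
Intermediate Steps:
h(A) = 5 + A (h(A) = A + 5 = 5 + A)
s(R) = -2 + 23*R²
(2389 + (s(7)/697 + 860/x(h(4), -41))) + 561 = (2389 + ((-2 + 23*7²)/697 + 860/(36 - 1*(-41)))) + 561 = (2389 + ((-2 + 23*49)*(1/697) + 860/(36 + 41))) + 561 = (2389 + ((-2 + 1127)*(1/697) + 860/77)) + 561 = (2389 + (1125*(1/697) + 860*(1/77))) + 561 = (2389 + (1125/697 + 860/77)) + 561 = (2389 + 686045/53669) + 561 = 128901286/53669 + 561 = 159009595/53669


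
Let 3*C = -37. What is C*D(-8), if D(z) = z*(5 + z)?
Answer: -296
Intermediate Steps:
C = -37/3 (C = (⅓)*(-37) = -37/3 ≈ -12.333)
C*D(-8) = -(-296)*(5 - 8)/3 = -(-296)*(-3)/3 = -37/3*24 = -296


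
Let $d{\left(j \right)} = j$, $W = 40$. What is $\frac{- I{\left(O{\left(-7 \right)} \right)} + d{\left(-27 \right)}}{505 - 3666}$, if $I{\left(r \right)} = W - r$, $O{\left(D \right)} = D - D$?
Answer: $\frac{67}{3161} \approx 0.021196$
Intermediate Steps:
$O{\left(D \right)} = 0$
$I{\left(r \right)} = 40 - r$
$\frac{- I{\left(O{\left(-7 \right)} \right)} + d{\left(-27 \right)}}{505 - 3666} = \frac{- (40 - 0) - 27}{505 - 3666} = \frac{- (40 + 0) - 27}{-3161} = \left(\left(-1\right) 40 - 27\right) \left(- \frac{1}{3161}\right) = \left(-40 - 27\right) \left(- \frac{1}{3161}\right) = \left(-67\right) \left(- \frac{1}{3161}\right) = \frac{67}{3161}$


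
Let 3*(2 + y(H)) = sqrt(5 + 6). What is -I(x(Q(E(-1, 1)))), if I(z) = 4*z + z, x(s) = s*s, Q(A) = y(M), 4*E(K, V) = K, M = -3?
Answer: -235/9 + 20*sqrt(11)/3 ≈ -4.0003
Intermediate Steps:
E(K, V) = K/4
y(H) = -2 + sqrt(11)/3 (y(H) = -2 + sqrt(5 + 6)/3 = -2 + sqrt(11)/3)
Q(A) = -2 + sqrt(11)/3
x(s) = s**2
I(z) = 5*z
-I(x(Q(E(-1, 1)))) = -5*(-2 + sqrt(11)/3)**2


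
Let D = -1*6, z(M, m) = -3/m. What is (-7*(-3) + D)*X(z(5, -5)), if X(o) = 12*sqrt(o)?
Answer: 36*sqrt(15) ≈ 139.43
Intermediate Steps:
D = -6
(-7*(-3) + D)*X(z(5, -5)) = (-7*(-3) - 6)*(12*sqrt(-3/(-5))) = (21 - 6)*(12*sqrt(-3*(-1/5))) = 15*(12*sqrt(3/5)) = 15*(12*(sqrt(15)/5)) = 15*(12*sqrt(15)/5) = 36*sqrt(15)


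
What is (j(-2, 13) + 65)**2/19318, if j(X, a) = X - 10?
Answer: 2809/19318 ≈ 0.14541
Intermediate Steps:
j(X, a) = -10 + X
(j(-2, 13) + 65)**2/19318 = ((-10 - 2) + 65)**2/19318 = (-12 + 65)**2*(1/19318) = 53**2*(1/19318) = 2809*(1/19318) = 2809/19318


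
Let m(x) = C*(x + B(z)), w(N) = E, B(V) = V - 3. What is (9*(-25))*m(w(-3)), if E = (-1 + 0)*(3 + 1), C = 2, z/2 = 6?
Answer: -2250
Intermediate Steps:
z = 12 (z = 2*6 = 12)
B(V) = -3 + V
E = -4 (E = -1*4 = -4)
w(N) = -4
m(x) = 18 + 2*x (m(x) = 2*(x + (-3 + 12)) = 2*(x + 9) = 2*(9 + x) = 18 + 2*x)
(9*(-25))*m(w(-3)) = (9*(-25))*(18 + 2*(-4)) = -225*(18 - 8) = -225*10 = -2250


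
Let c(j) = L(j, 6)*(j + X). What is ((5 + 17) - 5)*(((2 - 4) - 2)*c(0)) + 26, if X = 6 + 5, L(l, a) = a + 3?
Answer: -6706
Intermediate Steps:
L(l, a) = 3 + a
X = 11
c(j) = 99 + 9*j (c(j) = (3 + 6)*(j + 11) = 9*(11 + j) = 99 + 9*j)
((5 + 17) - 5)*(((2 - 4) - 2)*c(0)) + 26 = ((5 + 17) - 5)*(((2 - 4) - 2)*(99 + 9*0)) + 26 = (22 - 5)*((-2 - 2)*(99 + 0)) + 26 = 17*(-4*99) + 26 = 17*(-396) + 26 = -6732 + 26 = -6706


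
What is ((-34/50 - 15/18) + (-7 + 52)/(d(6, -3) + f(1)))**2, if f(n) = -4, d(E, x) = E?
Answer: 2477476/5625 ≈ 440.44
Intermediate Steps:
((-34/50 - 15/18) + (-7 + 52)/(d(6, -3) + f(1)))**2 = ((-34/50 - 15/18) + (-7 + 52)/(6 - 4))**2 = ((-34*1/50 - 15*1/18) + 45/2)**2 = ((-17/25 - 5/6) + 45*(1/2))**2 = (-227/150 + 45/2)**2 = (1574/75)**2 = 2477476/5625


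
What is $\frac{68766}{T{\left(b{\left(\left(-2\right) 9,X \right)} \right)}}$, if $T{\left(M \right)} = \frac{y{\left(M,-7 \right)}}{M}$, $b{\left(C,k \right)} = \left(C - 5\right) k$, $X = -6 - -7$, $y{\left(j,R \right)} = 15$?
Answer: $- \frac{527206}{5} \approx -1.0544 \cdot 10^{5}$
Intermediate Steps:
$X = 1$ ($X = -6 + 7 = 1$)
$b{\left(C,k \right)} = k \left(-5 + C\right)$ ($b{\left(C,k \right)} = \left(C - 5\right) k = \left(-5 + C\right) k = k \left(-5 + C\right)$)
$T{\left(M \right)} = \frac{15}{M}$
$\frac{68766}{T{\left(b{\left(\left(-2\right) 9,X \right)} \right)}} = \frac{68766}{15 \frac{1}{1 \left(-5 - 18\right)}} = \frac{68766}{15 \frac{1}{1 \left(-23\right)}} = \frac{68766}{15 \frac{1}{-23}} = \frac{68766}{15 \left(- \frac{1}{23}\right)} = \frac{68766}{- \frac{15}{23}} = 68766 \left(- \frac{23}{15}\right) = - \frac{527206}{5}$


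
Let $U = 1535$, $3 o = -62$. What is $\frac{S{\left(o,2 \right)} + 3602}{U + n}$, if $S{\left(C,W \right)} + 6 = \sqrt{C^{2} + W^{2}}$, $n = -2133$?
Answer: $- \frac{1798}{299} - \frac{\sqrt{970}}{897} \approx -6.0481$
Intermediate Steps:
$o = - \frac{62}{3}$ ($o = \frac{1}{3} \left(-62\right) = - \frac{62}{3} \approx -20.667$)
$S{\left(C,W \right)} = -6 + \sqrt{C^{2} + W^{2}}$
$\frac{S{\left(o,2 \right)} + 3602}{U + n} = \frac{\left(-6 + \sqrt{\left(- \frac{62}{3}\right)^{2} + 2^{2}}\right) + 3602}{1535 - 2133} = \frac{\left(-6 + \sqrt{\frac{3844}{9} + 4}\right) + 3602}{-598} = \left(\left(-6 + \sqrt{\frac{3880}{9}}\right) + 3602\right) \left(- \frac{1}{598}\right) = \left(\left(-6 + \frac{2 \sqrt{970}}{3}\right) + 3602\right) \left(- \frac{1}{598}\right) = \left(3596 + \frac{2 \sqrt{970}}{3}\right) \left(- \frac{1}{598}\right) = - \frac{1798}{299} - \frac{\sqrt{970}}{897}$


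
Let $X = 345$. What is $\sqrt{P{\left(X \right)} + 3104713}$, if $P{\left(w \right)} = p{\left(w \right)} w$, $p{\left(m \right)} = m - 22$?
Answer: $2 \sqrt{804037} \approx 1793.4$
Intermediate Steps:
$p{\left(m \right)} = -22 + m$ ($p{\left(m \right)} = m - 22 = -22 + m$)
$P{\left(w \right)} = w \left(-22 + w\right)$ ($P{\left(w \right)} = \left(-22 + w\right) w = w \left(-22 + w\right)$)
$\sqrt{P{\left(X \right)} + 3104713} = \sqrt{345 \left(-22 + 345\right) + 3104713} = \sqrt{345 \cdot 323 + 3104713} = \sqrt{111435 + 3104713} = \sqrt{3216148} = 2 \sqrt{804037}$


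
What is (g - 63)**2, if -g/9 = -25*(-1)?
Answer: 82944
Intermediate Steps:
g = -225 (g = -(-225)*(-1) = -9*25 = -225)
(g - 63)**2 = (-225 - 63)**2 = (-288)**2 = 82944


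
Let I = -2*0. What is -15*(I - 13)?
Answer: 195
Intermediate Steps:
I = 0
-15*(I - 13) = -15*(0 - 13) = -15*(-13) = 195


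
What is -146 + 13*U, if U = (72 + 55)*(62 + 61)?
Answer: 202927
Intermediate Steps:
U = 15621 (U = 127*123 = 15621)
-146 + 13*U = -146 + 13*15621 = -146 + 203073 = 202927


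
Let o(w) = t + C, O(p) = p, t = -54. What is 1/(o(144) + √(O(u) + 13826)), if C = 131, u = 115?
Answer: -77/8012 + 3*√1549/8012 ≈ 0.0051263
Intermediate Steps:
o(w) = 77 (o(w) = -54 + 131 = 77)
1/(o(144) + √(O(u) + 13826)) = 1/(77 + √(115 + 13826)) = 1/(77 + √13941) = 1/(77 + 3*√1549)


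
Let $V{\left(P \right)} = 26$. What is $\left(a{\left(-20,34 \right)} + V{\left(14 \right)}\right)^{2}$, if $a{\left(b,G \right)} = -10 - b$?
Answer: $1296$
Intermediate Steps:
$\left(a{\left(-20,34 \right)} + V{\left(14 \right)}\right)^{2} = \left(\left(-10 - -20\right) + 26\right)^{2} = \left(\left(-10 + 20\right) + 26\right)^{2} = \left(10 + 26\right)^{2} = 36^{2} = 1296$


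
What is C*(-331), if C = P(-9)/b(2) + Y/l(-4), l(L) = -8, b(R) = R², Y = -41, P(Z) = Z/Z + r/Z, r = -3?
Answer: -43361/24 ≈ -1806.7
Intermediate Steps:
P(Z) = 1 - 3/Z (P(Z) = Z/Z - 3/Z = 1 - 3/Z)
C = 131/24 (C = ((-3 - 9)/(-9))/(2²) - 41/(-8) = -⅑*(-12)/4 - 41*(-⅛) = (4/3)*(¼) + 41/8 = ⅓ + 41/8 = 131/24 ≈ 5.4583)
C*(-331) = (131/24)*(-331) = -43361/24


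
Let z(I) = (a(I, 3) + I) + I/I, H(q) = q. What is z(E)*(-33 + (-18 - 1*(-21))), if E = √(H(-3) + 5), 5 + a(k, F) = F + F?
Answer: -60 - 30*√2 ≈ -102.43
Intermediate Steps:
a(k, F) = -5 + 2*F (a(k, F) = -5 + (F + F) = -5 + 2*F)
E = √2 (E = √(-3 + 5) = √2 ≈ 1.4142)
z(I) = 2 + I (z(I) = ((-5 + 2*3) + I) + I/I = ((-5 + 6) + I) + 1 = (1 + I) + 1 = 2 + I)
z(E)*(-33 + (-18 - 1*(-21))) = (2 + √2)*(-33 + (-18 - 1*(-21))) = (2 + √2)*(-33 + (-18 + 21)) = (2 + √2)*(-33 + 3) = (2 + √2)*(-30) = -60 - 30*√2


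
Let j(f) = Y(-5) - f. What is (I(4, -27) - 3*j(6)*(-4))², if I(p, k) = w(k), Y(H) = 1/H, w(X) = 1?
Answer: 134689/25 ≈ 5387.6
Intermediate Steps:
I(p, k) = 1
j(f) = -⅕ - f (j(f) = 1/(-5) - f = -⅕ - f)
(I(4, -27) - 3*j(6)*(-4))² = (1 - 3*(-⅕ - 1*6)*(-4))² = (1 - 3*(-⅕ - 6)*(-4))² = (1 - 3*(-31/5)*(-4))² = (1 + (93/5)*(-4))² = (1 - 372/5)² = (-367/5)² = 134689/25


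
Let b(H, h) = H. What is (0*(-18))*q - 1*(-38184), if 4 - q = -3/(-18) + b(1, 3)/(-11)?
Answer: 38184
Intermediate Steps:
q = 259/66 (q = 4 - (-3/(-18) + 1/(-11)) = 4 - (-3*(-1/18) + 1*(-1/11)) = 4 - (⅙ - 1/11) = 4 - 1*5/66 = 4 - 5/66 = 259/66 ≈ 3.9242)
(0*(-18))*q - 1*(-38184) = (0*(-18))*(259/66) - 1*(-38184) = 0*(259/66) + 38184 = 0 + 38184 = 38184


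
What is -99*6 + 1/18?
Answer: -10691/18 ≈ -593.94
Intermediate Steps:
-99*6 + 1/18 = -594 + 1/18 = -10691/18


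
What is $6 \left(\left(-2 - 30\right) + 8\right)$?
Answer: $-144$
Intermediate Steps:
$6 \left(\left(-2 - 30\right) + 8\right) = 6 \left(-32 + 8\right) = 6 \left(-24\right) = -144$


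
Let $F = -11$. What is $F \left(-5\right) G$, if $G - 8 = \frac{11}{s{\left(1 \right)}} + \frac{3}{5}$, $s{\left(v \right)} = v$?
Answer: $1078$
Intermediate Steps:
$G = \frac{98}{5}$ ($G = 8 + \left(\frac{11}{1} + \frac{3}{5}\right) = 8 + \left(11 \cdot 1 + 3 \cdot \frac{1}{5}\right) = 8 + \left(11 + \frac{3}{5}\right) = 8 + \frac{58}{5} = \frac{98}{5} \approx 19.6$)
$F \left(-5\right) G = \left(-11\right) \left(-5\right) \frac{98}{5} = 55 \cdot \frac{98}{5} = 1078$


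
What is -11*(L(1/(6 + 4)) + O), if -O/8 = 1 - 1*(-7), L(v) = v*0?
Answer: 704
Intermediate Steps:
L(v) = 0
O = -64 (O = -8*(1 - 1*(-7)) = -8*(1 + 7) = -8*8 = -64)
-11*(L(1/(6 + 4)) + O) = -11*(0 - 64) = -11*(-64) = 704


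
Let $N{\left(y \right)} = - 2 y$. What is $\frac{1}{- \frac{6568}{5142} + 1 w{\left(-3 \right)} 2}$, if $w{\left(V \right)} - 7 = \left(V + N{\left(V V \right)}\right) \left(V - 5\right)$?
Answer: $\frac{2571}{896566} \approx 0.0028676$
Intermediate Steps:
$w{\left(V \right)} = 7 + \left(-5 + V\right) \left(V - 2 V^{2}\right)$ ($w{\left(V \right)} = 7 + \left(V - 2 V V\right) \left(V - 5\right) = 7 + \left(V - 2 V^{2}\right) \left(-5 + V\right) = 7 + \left(-5 + V\right) \left(V - 2 V^{2}\right)$)
$\frac{1}{- \frac{6568}{5142} + 1 w{\left(-3 \right)} 2} = \frac{1}{- \frac{6568}{5142} + 1 \left(7 - -15 - 2 \left(-3\right)^{3} + 11 \left(-3\right)^{2}\right) 2} = \frac{1}{\left(-6568\right) \frac{1}{5142} + 1 \left(7 + 15 - -54 + 11 \cdot 9\right) 2} = \frac{1}{- \frac{3284}{2571} + 1 \left(7 + 15 + 54 + 99\right) 2} = \frac{1}{- \frac{3284}{2571} + 1 \cdot 175 \cdot 2} = \frac{1}{- \frac{3284}{2571} + 175 \cdot 2} = \frac{1}{- \frac{3284}{2571} + 350} = \frac{1}{\frac{896566}{2571}} = \frac{2571}{896566}$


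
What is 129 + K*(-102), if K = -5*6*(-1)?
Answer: -2931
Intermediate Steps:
K = 30 (K = -30*(-1) = 30)
129 + K*(-102) = 129 + 30*(-102) = 129 - 3060 = -2931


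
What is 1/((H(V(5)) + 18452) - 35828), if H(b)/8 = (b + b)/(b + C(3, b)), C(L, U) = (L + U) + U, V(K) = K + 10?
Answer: -1/17371 ≈ -5.7567e-5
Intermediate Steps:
V(K) = 10 + K
C(L, U) = L + 2*U
H(b) = 16*b/(3 + 3*b) (H(b) = 8*((b + b)/(b + (3 + 2*b))) = 8*((2*b)/(3 + 3*b)) = 8*(2*b/(3 + 3*b)) = 16*b/(3 + 3*b))
1/((H(V(5)) + 18452) - 35828) = 1/((16*(10 + 5)/(3*(1 + (10 + 5))) + 18452) - 35828) = 1/(((16/3)*15/(1 + 15) + 18452) - 35828) = 1/(((16/3)*15/16 + 18452) - 35828) = 1/(((16/3)*15*(1/16) + 18452) - 35828) = 1/((5 + 18452) - 35828) = 1/(18457 - 35828) = 1/(-17371) = -1/17371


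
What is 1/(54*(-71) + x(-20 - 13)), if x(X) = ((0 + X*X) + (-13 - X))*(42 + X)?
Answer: 1/6147 ≈ 0.00016268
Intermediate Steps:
x(X) = (42 + X)*(-13 + X² - X) (x(X) = ((0 + X²) + (-13 - X))*(42 + X) = (X² + (-13 - X))*(42 + X) = (-13 + X² - X)*(42 + X) = (42 + X)*(-13 + X² - X))
1/(54*(-71) + x(-20 - 13)) = 1/(54*(-71) + (-546 + (-20 - 13)³ - 55*(-20 - 13) + 41*(-20 - 13)²)) = 1/(-3834 + (-546 + (-33)³ - 55*(-33) + 41*(-33)²)) = 1/(-3834 + (-546 - 35937 + 1815 + 41*1089)) = 1/(-3834 + (-546 - 35937 + 1815 + 44649)) = 1/(-3834 + 9981) = 1/6147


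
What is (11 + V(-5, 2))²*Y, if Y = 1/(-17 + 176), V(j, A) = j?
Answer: 12/53 ≈ 0.22642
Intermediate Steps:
Y = 1/159 ≈ 0.0062893
(11 + V(-5, 2))²*Y = (11 - 5)²*(1/159) = 6²*(1/159) = 36*(1/159) = 12/53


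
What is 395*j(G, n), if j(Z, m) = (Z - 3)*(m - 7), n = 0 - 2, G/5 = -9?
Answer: 170640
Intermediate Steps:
G = -45 (G = 5*(-9) = -45)
n = -2
j(Z, m) = (-7 + m)*(-3 + Z) (j(Z, m) = (-3 + Z)*(-7 + m) = (-7 + m)*(-3 + Z))
395*j(G, n) = 395*(21 - 7*(-45) - 3*(-2) - 45*(-2)) = 395*(21 + 315 + 6 + 90) = 395*432 = 170640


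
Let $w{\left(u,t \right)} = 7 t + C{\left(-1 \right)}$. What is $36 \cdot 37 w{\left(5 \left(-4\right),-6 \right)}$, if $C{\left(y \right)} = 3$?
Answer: $-51948$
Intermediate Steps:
$w{\left(u,t \right)} = 3 + 7 t$ ($w{\left(u,t \right)} = 7 t + 3 = 3 + 7 t$)
$36 \cdot 37 w{\left(5 \left(-4\right),-6 \right)} = 36 \cdot 37 \left(3 + 7 \left(-6\right)\right) = 1332 \left(3 - 42\right) = 1332 \left(-39\right) = -51948$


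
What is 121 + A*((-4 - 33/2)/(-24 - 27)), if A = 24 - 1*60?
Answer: 1811/17 ≈ 106.53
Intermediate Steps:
A = -36 (A = 24 - 60 = -36)
121 + A*((-4 - 33/2)/(-24 - 27)) = 121 - 36*(-4 - 33/2)/(-24 - 27) = 121 - 36*(-4 - 33*½)/(-51) = 121 - 36*(-4 - 33/2)*(-1)/51 = 121 - (-738)*(-1)/51 = 121 - 36*41/102 = 121 - 246/17 = 1811/17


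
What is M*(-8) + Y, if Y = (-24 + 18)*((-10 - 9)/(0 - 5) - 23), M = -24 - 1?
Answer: 1576/5 ≈ 315.20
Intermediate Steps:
M = -25
Y = 576/5 (Y = -6*(-19/(-5) - 23) = -6*(-19*(-⅕) - 23) = -6*(19/5 - 23) = -6*(-96/5) = 576/5 ≈ 115.20)
M*(-8) + Y = -25*(-8) + 576/5 = 200 + 576/5 = 1576/5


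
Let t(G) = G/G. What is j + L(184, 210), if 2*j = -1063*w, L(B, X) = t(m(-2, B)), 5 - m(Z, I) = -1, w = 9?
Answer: -9565/2 ≈ -4782.5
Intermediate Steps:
m(Z, I) = 6 (m(Z, I) = 5 - 1*(-1) = 5 + 1 = 6)
t(G) = 1
L(B, X) = 1
j = -9567/2 (j = (-1063*9)/2 = (½)*(-9567) = -9567/2 ≈ -4783.5)
j + L(184, 210) = -9567/2 + 1 = -9565/2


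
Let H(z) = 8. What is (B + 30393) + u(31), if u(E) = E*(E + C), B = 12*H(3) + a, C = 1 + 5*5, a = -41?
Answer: 32215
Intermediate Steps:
C = 26 (C = 1 + 25 = 26)
B = 55 (B = 12*8 - 41 = 96 - 41 = 55)
u(E) = E*(26 + E) (u(E) = E*(E + 26) = E*(26 + E))
(B + 30393) + u(31) = (55 + 30393) + 31*(26 + 31) = 30448 + 31*57 = 30448 + 1767 = 32215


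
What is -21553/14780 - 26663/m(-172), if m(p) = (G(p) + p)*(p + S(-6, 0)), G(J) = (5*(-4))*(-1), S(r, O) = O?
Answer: -239390193/96602080 ≈ -2.4781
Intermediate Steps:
G(J) = 20 (G(J) = -20*(-1) = 20)
m(p) = p*(20 + p) (m(p) = (20 + p)*(p + 0) = (20 + p)*p = p*(20 + p))
-21553/14780 - 26663/m(-172) = -21553/14780 - 26663*(-1/(172*(20 - 172))) = -21553*1/14780 - 26663/((-172*(-152))) = -21553/14780 - 26663/26144 = -239390193/96602080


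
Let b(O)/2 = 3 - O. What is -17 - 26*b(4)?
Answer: 35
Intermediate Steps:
b(O) = 6 - 2*O (b(O) = 2*(3 - O) = 6 - 2*O)
-17 - 26*b(4) = -17 - 26*(6 - 2*4) = -17 - 26*(6 - 8) = -17 - 26*(-2) = -17 + 52 = 35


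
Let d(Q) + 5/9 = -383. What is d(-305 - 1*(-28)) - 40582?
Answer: -368690/9 ≈ -40966.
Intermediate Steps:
d(Q) = -3452/9 (d(Q) = -5/9 - 383 = -3452/9)
d(-305 - 1*(-28)) - 40582 = -3452/9 - 40582 = -368690/9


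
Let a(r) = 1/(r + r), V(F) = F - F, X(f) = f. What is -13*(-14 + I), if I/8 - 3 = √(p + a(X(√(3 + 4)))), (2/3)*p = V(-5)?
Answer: -130 - 52*√2*7^(¾)/7 ≈ -175.21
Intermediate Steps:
V(F) = 0
p = 0 (p = (3/2)*0 = 0)
a(r) = 1/(2*r)
I = 24 + 4*√2*7^(¾)/7 (I = 24 + 8*√(0 + 1/(2*(√(3 + 4)))) = 24 + 8*√(0 + 1/(2*(√7))) = 24 + 8*√(0 + (√7/7)/2) = 24 + 8*√(0 + √7/14) = 24 + 8*√(√7/14) = 24 + 8*(√2*7^(¾)/14) = 24 + 4*√2*7^(¾)/7 ≈ 27.478)
-13*(-14 + I) = -13*(-14 + (24 + 4*√2*7^(¾)/7)) = -13*(10 + 4*√2*7^(¾)/7) = -130 - 52*√2*7^(¾)/7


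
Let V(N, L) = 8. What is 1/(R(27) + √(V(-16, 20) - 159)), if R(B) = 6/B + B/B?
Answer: 99/12352 - 81*I*√151/12352 ≈ 0.0080149 - 0.080582*I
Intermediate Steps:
R(B) = 1 + 6/B (R(B) = 6/B + 1 = 1 + 6/B)
1/(R(27) + √(V(-16, 20) - 159)) = 1/((6 + 27)/27 + √(8 - 159)) = 1/((1/27)*33 + √(-151)) = 1/(11/9 + I*√151)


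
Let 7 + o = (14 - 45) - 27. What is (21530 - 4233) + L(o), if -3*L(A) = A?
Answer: 51956/3 ≈ 17319.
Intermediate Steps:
o = -65 (o = -7 + ((14 - 45) - 27) = -7 + (-31 - 27) = -7 - 58 = -65)
L(A) = -A/3
(21530 - 4233) + L(o) = (21530 - 4233) - ⅓*(-65) = 17297 + 65/3 = 51956/3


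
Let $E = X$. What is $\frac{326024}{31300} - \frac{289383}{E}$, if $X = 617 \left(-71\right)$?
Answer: $\frac{5834955317}{342789775} \approx 17.022$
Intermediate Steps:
$X = -43807$
$E = -43807$
$\frac{326024}{31300} - \frac{289383}{E} = \frac{326024}{31300} - \frac{289383}{-43807} = 326024 \cdot \frac{1}{31300} - - \frac{289383}{43807} = \frac{81506}{7825} + \frac{289383}{43807} = \frac{5834955317}{342789775}$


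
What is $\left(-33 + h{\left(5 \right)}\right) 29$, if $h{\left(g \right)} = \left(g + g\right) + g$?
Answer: $-522$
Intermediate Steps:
$h{\left(g \right)} = 3 g$ ($h{\left(g \right)} = 2 g + g = 3 g$)
$\left(-33 + h{\left(5 \right)}\right) 29 = \left(-33 + 3 \cdot 5\right) 29 = \left(-33 + 15\right) 29 = \left(-18\right) 29 = -522$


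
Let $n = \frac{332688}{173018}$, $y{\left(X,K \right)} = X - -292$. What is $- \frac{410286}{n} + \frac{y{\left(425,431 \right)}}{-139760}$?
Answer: $- \frac{206690088168787}{968676560} \approx -2.1337 \cdot 10^{5}$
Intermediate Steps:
$y{\left(X,K \right)} = 292 + X$ ($y{\left(X,K \right)} = X + 292 = 292 + X$)
$n = \frac{166344}{86509}$ ($n = 332688 \cdot \frac{1}{173018} = \frac{166344}{86509} \approx 1.9229$)
$- \frac{410286}{n} + \frac{y{\left(425,431 \right)}}{-139760} = - \frac{410286}{\frac{166344}{86509}} + \frac{292 + 425}{-139760} = \left(-410286\right) \frac{86509}{166344} + 717 \left(- \frac{1}{139760}\right) = - \frac{5915571929}{27724} - \frac{717}{139760} = - \frac{206690088168787}{968676560}$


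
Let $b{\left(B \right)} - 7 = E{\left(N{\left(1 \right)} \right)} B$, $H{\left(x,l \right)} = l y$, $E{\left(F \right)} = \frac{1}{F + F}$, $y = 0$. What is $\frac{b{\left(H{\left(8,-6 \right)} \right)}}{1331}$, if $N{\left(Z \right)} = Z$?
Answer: $\frac{7}{1331} \approx 0.0052592$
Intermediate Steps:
$E{\left(F \right)} = \frac{1}{2 F}$
$H{\left(x,l \right)} = 0$ ($H{\left(x,l \right)} = l 0 = 0$)
$b{\left(B \right)} = 7 + \frac{B}{2}$ ($b{\left(B \right)} = 7 + \frac{1}{2 \cdot 1} B = 7 + \frac{1}{2} \cdot 1 B = 7 + \frac{B}{2}$)
$\frac{b{\left(H{\left(8,-6 \right)} \right)}}{1331} = \frac{7 + \frac{1}{2} \cdot 0}{1331} = \left(7 + 0\right) \frac{1}{1331} = 7 \cdot \frac{1}{1331} = \frac{7}{1331}$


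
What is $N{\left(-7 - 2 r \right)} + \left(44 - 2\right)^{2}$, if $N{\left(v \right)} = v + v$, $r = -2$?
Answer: $1758$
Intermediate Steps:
$N{\left(v \right)} = 2 v$
$N{\left(-7 - 2 r \right)} + \left(44 - 2\right)^{2} = 2 \left(-7 - -4\right) + \left(44 - 2\right)^{2} = 2 \left(-7 + 4\right) + 42^{2} = 2 \left(-3\right) + 1764 = -6 + 1764 = 1758$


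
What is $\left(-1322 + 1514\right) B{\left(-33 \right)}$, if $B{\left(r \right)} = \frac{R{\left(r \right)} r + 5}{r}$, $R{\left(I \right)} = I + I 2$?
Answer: $- \frac{209408}{11} \approx -19037.0$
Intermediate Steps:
$R{\left(I \right)} = 3 I$ ($R{\left(I \right)} = I + 2 I = 3 I$)
$B{\left(r \right)} = \frac{5 + 3 r^{2}}{r}$ ($B{\left(r \right)} = \frac{3 r r + 5}{r} = \frac{3 r^{2} + 5}{r} = \frac{5 + 3 r^{2}}{r}$)
$\left(-1322 + 1514\right) B{\left(-33 \right)} = \left(-1322 + 1514\right) \left(3 \left(-33\right) + \frac{5}{-33}\right) = 192 \left(-99 + 5 \left(- \frac{1}{33}\right)\right) = 192 \left(-99 - \frac{5}{33}\right) = 192 \left(- \frac{3272}{33}\right) = - \frac{209408}{11}$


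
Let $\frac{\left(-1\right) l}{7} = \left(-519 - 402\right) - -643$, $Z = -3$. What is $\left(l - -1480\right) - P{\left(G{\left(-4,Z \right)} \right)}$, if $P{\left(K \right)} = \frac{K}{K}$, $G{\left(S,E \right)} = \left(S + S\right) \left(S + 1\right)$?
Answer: $3425$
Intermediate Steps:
$G{\left(S,E \right)} = 2 S \left(1 + S\right)$
$l = 1946$ ($l = - 7 \left(\left(-519 - 402\right) - -643\right) = - 7 \left(-921 + 643\right) = \left(-7\right) \left(-278\right) = 1946$)
$P{\left(K \right)} = 1$
$\left(l - -1480\right) - P{\left(G{\left(-4,Z \right)} \right)} = \left(1946 - -1480\right) - 1 = \left(1946 + 1480\right) - 1 = 3426 - 1 = 3425$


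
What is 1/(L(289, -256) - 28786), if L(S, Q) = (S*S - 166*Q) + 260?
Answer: 1/97491 ≈ 1.0257e-5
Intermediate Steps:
L(S, Q) = 260 + S² - 166*Q (L(S, Q) = (S² - 166*Q) + 260 = 260 + S² - 166*Q)
1/(L(289, -256) - 28786) = 1/((260 + 289² - 166*(-256)) - 28786) = 1/((260 + 83521 + 42496) - 28786) = 1/(126277 - 28786) = 1/97491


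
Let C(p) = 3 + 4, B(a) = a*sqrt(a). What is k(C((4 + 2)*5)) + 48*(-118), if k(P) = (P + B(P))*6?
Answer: -5622 + 42*sqrt(7) ≈ -5510.9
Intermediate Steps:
B(a) = a**(3/2)
C(p) = 7
k(P) = 6*P + 6*P**(3/2) (k(P) = (P + P**(3/2))*6 = 6*P + 6*P**(3/2))
k(C((4 + 2)*5)) + 48*(-118) = (6*7 + 6*7**(3/2)) + 48*(-118) = (42 + 6*(7*sqrt(7))) - 5664 = (42 + 42*sqrt(7)) - 5664 = -5622 + 42*sqrt(7)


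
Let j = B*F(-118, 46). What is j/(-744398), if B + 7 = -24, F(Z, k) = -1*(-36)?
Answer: 558/372199 ≈ 0.0014992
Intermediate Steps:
F(Z, k) = 36
B = -31 (B = -7 - 24 = -31)
j = -1116 (j = -31*36 = -1116)
j/(-744398) = -1116/(-744398) = -1116*(-1/744398) = 558/372199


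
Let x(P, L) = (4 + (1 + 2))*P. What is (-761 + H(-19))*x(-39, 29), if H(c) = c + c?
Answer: 218127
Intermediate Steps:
x(P, L) = 7*P (x(P, L) = (4 + 3)*P = 7*P)
H(c) = 2*c
(-761 + H(-19))*x(-39, 29) = (-761 + 2*(-19))*(7*(-39)) = (-761 - 38)*(-273) = -799*(-273) = 218127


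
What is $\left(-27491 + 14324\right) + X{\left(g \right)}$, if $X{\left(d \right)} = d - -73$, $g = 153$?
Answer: $-12941$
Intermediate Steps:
$X{\left(d \right)} = 73 + d$ ($X{\left(d \right)} = d + 73 = 73 + d$)
$\left(-27491 + 14324\right) + X{\left(g \right)} = \left(-27491 + 14324\right) + \left(73 + 153\right) = -13167 + 226 = -12941$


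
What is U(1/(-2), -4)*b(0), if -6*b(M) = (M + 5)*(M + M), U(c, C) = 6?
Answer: 0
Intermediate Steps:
b(M) = -M*(5 + M)/3 (b(M) = -(M + 5)*(M + M)/6 = -(5 + M)*2*M/6 = -M*(5 + M)/3)
U(1/(-2), -4)*b(0) = 6*(-⅓*0*(5 + 0)) = 6*(-⅓*0*5) = 6*0 = 0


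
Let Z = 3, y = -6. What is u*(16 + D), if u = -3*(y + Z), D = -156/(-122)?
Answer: 9486/61 ≈ 155.51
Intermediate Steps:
D = 78/61 (D = -156*(-1/122) = 78/61 ≈ 1.2787)
u = 9 (u = -3*(-6 + 3) = -3*(-3) = 9)
u*(16 + D) = 9*(16 + 78/61) = 9*(1054/61) = 9486/61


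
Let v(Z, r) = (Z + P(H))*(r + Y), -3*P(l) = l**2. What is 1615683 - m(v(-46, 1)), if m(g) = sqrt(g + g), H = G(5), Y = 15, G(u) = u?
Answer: 1615683 - 4*I*sqrt(978)/3 ≈ 1.6157e+6 - 41.697*I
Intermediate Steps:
H = 5
P(l) = -l**2/3
v(Z, r) = (15 + r)*(-25/3 + Z) (v(Z, r) = (Z - 1/3*5**2)*(r + 15) = (Z - 1/3*25)*(15 + r) = (Z - 25/3)*(15 + r) = (-25/3 + Z)*(15 + r) = (15 + r)*(-25/3 + Z))
m(g) = sqrt(2)*sqrt(g) (m(g) = sqrt(2*g) = sqrt(2)*sqrt(g))
1615683 - m(v(-46, 1)) = 1615683 - sqrt(2)*sqrt(-125 + 15*(-46) - 25/3*1 - 46*1) = 1615683 - sqrt(2)*sqrt(-125 - 690 - 25/3 - 46) = 1615683 - sqrt(2)*sqrt(-2608/3) = 1615683 - sqrt(2)*4*I*sqrt(489)/3 = 1615683 - 4*I*sqrt(978)/3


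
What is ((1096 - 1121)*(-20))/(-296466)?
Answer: -250/148233 ≈ -0.0016865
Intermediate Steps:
((1096 - 1121)*(-20))/(-296466) = -25*(-20)*(-1/296466) = 500*(-1/296466) = -250/148233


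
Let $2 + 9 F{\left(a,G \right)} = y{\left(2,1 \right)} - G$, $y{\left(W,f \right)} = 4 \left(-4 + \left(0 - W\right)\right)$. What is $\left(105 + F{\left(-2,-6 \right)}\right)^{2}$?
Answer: $\frac{855625}{81} \approx 10563.0$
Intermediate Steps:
$y{\left(W,f \right)} = -16 - 4 W$ ($y{\left(W,f \right)} = 4 \left(-4 - W\right) = -16 - 4 W$)
$F{\left(a,G \right)} = - \frac{26}{9} - \frac{G}{9}$ ($F{\left(a,G \right)} = - \frac{2}{9} + \frac{\left(-16 - 8\right) - G}{9} = - \frac{2}{9} + \frac{-24 - G}{9} = - \frac{2}{9} - \left(\frac{8}{3} + \frac{G}{9}\right) = - \frac{26}{9} - \frac{G}{9}$)
$\left(105 + F{\left(-2,-6 \right)}\right)^{2} = \left(105 - \frac{20}{9}\right)^{2} = \left(\frac{925}{9}\right)^{2} = \frac{855625}{81}$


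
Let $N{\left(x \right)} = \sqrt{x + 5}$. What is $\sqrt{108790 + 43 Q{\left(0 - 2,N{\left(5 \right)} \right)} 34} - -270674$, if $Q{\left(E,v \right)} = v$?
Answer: $270674 + \sqrt{108790 + 1462 \sqrt{10}} \approx 2.7101 \cdot 10^{5}$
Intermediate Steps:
$N{\left(x \right)} = \sqrt{5 + x}$
$\sqrt{108790 + 43 Q{\left(0 - 2,N{\left(5 \right)} \right)} 34} - -270674 = \sqrt{108790 + 43 \sqrt{5 + 5} \cdot 34} - -270674 = \sqrt{108790 + 43 \sqrt{10} \cdot 34} + 270674 = \sqrt{108790 + 1462 \sqrt{10}} + 270674 = 270674 + \sqrt{108790 + 1462 \sqrt{10}}$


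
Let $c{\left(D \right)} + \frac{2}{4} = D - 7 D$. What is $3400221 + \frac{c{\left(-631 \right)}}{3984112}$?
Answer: $\frac{27093722585075}{7968224} \approx 3.4002 \cdot 10^{6}$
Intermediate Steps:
$c{\left(D \right)} = - \frac{1}{2} - 6 D$ ($c{\left(D \right)} = - \frac{1}{2} + \left(D - 7 D\right) = - \frac{1}{2} - 6 D$)
$3400221 + \frac{c{\left(-631 \right)}}{3984112} = 3400221 + \frac{- \frac{1}{2} - -3786}{3984112} = 3400221 + \left(- \frac{1}{2} + 3786\right) \frac{1}{3984112} = 3400221 + \frac{7571}{2} \cdot \frac{1}{3984112} = 3400221 + \frac{7571}{7968224} = \frac{27093722585075}{7968224}$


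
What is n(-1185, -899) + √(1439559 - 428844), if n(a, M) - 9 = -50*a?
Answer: 59259 + √1010715 ≈ 60264.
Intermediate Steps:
n(a, M) = 9 - 50*a
n(-1185, -899) + √(1439559 - 428844) = (9 - 50*(-1185)) + √(1439559 - 428844) = (9 + 59250) + √1010715 = 59259 + √1010715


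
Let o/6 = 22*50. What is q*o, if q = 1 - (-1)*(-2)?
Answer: -6600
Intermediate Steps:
q = -1 (q = 1 - 1*2 = 1 - 2 = -1)
o = 6600 (o = 6*(22*50) = 6*1100 = 6600)
q*o = -1*6600 = -6600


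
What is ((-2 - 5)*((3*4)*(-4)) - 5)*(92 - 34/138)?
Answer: 2095561/69 ≈ 30370.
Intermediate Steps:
((-2 - 5)*((3*4)*(-4)) - 5)*(92 - 34/138) = (-84*(-4) - 5)*(92 - 34*1/138) = (-7*(-48) - 5)*(92 - 17/69) = (336 - 5)*(6331/69) = 331*(6331/69) = 2095561/69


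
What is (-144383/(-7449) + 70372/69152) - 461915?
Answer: -59482006843919/128778312 ≈ -4.6189e+5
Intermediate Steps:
(-144383/(-7449) + 70372/69152) - 461915 = (-144383*(-1/7449) + 70372*(1/69152)) - 461915 = (144383/7449 + 17593/17288) - 461915 = 2627143561/128778312 - 461915 = -59482006843919/128778312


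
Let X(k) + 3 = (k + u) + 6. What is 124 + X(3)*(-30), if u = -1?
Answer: -26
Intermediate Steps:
X(k) = 2 + k (X(k) = -3 + ((k - 1) + 6) = -3 + ((-1 + k) + 6) = -3 + (5 + k) = 2 + k)
124 + X(3)*(-30) = 124 + (2 + 3)*(-30) = 124 + 5*(-30) = 124 - 150 = -26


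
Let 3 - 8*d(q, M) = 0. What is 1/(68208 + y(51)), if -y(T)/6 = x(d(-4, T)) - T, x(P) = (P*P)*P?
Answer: 256/17539503 ≈ 1.4596e-5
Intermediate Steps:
d(q, M) = 3/8 (d(q, M) = 3/8 - ⅛*0 = 3/8 + 0 = 3/8)
x(P) = P³ (x(P) = P²*P = P³)
y(T) = -81/256 + 6*T (y(T) = -6*((3/8)³ - T) = -6*(27/512 - T) = -81/256 + 6*T)
1/(68208 + y(51)) = 1/(68208 + (-81/256 + 6*51)) = 1/(68208 + (-81/256 + 306)) = 1/(68208 + 78255/256) = 1/(17539503/256) = 256/17539503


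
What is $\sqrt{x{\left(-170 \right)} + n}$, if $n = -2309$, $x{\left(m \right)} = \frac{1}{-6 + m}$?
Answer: $\frac{i \sqrt{4470235}}{44} \approx 48.052 i$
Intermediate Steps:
$\sqrt{x{\left(-170 \right)} + n} = \sqrt{\frac{1}{-6 - 170} - 2309} = \sqrt{\frac{1}{-176} - 2309} = \sqrt{- \frac{1}{176} - 2309} = \sqrt{- \frac{406385}{176}} = \frac{i \sqrt{4470235}}{44}$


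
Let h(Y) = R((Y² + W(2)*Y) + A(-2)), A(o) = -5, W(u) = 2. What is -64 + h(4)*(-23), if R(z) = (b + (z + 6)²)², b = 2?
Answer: -9042031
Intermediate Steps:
R(z) = (2 + (6 + z)²)² (R(z) = (2 + (z + 6)²)² = (2 + (6 + z)²)²)
h(Y) = (2 + (1 + Y² + 2*Y)²)² (h(Y) = (2 + (6 + ((Y² + 2*Y) - 5))²)² = (2 + (6 + (-5 + Y² + 2*Y))²)² = (2 + (1 + Y² + 2*Y)²)²)
-64 + h(4)*(-23) = -64 + (2 + (1 + 4² + 2*4)²)²*(-23) = -64 + (2 + (1 + 16 + 8)²)²*(-23) = -64 + (2 + 25²)²*(-23) = -64 + (2 + 625)²*(-23) = -64 + 627²*(-23) = -64 + 393129*(-23) = -64 - 9041967 = -9042031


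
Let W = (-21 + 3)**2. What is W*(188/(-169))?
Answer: -60912/169 ≈ -360.43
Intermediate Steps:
W = 324 (W = (-18)**2 = 324)
W*(188/(-169)) = 324*(188/(-169)) = 324*(188*(-1/169)) = 324*(-188/169) = -60912/169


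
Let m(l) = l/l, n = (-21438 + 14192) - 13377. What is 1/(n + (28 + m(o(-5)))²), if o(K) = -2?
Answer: -1/19782 ≈ -5.0551e-5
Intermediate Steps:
n = -20623 (n = -7246 - 13377 = -20623)
m(l) = 1
1/(n + (28 + m(o(-5)))²) = 1/(-20623 + (28 + 1)²) = 1/(-20623 + 29²) = 1/(-20623 + 841) = 1/(-19782) = -1/19782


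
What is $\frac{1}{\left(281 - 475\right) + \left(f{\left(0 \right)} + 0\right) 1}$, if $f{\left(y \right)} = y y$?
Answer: $- \frac{1}{194} \approx -0.0051546$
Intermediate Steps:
$f{\left(y \right)} = y^{2}$
$\frac{1}{\left(281 - 475\right) + \left(f{\left(0 \right)} + 0\right) 1} = \frac{1}{\left(281 - 475\right) + \left(0^{2} + 0\right) 1} = \frac{1}{-194 + \left(0 + 0\right) 1} = \frac{1}{-194 + 0 \cdot 1} = \frac{1}{-194 + 0} = \frac{1}{-194} = - \frac{1}{194}$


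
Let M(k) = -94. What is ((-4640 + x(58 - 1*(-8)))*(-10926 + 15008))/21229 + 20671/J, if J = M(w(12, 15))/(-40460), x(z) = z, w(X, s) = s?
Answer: 682811177798/76751 ≈ 8.8964e+6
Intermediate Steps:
J = 47/20230 (J = -94/(-40460) = -94*(-1/40460) = 47/20230 ≈ 0.0023233)
((-4640 + x(58 - 1*(-8)))*(-10926 + 15008))/21229 + 20671/J = ((-4640 + (58 - 1*(-8)))*(-10926 + 15008))/21229 + 20671/(47/20230) = ((-4640 + (58 + 8))*4082)*(1/21229) + 20671*(20230/47) = ((-4640 + 66)*4082)*(1/21229) + 418174330/47 = -4574*4082*(1/21229) + 418174330/47 = -18671068*1/21229 + 418174330/47 = -1436236/1633 + 418174330/47 = 682811177798/76751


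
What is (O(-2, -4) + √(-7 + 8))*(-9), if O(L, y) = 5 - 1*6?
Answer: 0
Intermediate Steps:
O(L, y) = -1 (O(L, y) = 5 - 6 = -1)
(O(-2, -4) + √(-7 + 8))*(-9) = (-1 + √(-7 + 8))*(-9) = (-1 + √1)*(-9) = (-1 + 1)*(-9) = 0*(-9) = 0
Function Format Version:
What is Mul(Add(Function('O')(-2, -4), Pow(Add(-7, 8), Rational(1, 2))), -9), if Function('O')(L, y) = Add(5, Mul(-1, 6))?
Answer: 0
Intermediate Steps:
Function('O')(L, y) = -1 (Function('O')(L, y) = Add(5, -6) = -1)
Mul(Add(Function('O')(-2, -4), Pow(Add(-7, 8), Rational(1, 2))), -9) = Mul(Add(-1, Pow(Add(-7, 8), Rational(1, 2))), -9) = Mul(Add(-1, Pow(1, Rational(1, 2))), -9) = Mul(Add(-1, 1), -9) = Mul(0, -9) = 0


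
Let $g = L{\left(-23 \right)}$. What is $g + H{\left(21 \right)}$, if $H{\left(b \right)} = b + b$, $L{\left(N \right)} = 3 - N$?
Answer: $68$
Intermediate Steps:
$H{\left(b \right)} = 2 b$
$g = 26$ ($g = 3 - -23 = 3 + 23 = 26$)
$g + H{\left(21 \right)} = 26 + 2 \cdot 21 = 26 + 42 = 68$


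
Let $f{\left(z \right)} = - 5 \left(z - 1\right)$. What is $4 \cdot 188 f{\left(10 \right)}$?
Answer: $-33840$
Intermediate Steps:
$f{\left(z \right)} = 5 - 5 z$ ($f{\left(z \right)} = - 5 \left(-1 + z\right) = 5 - 5 z$)
$4 \cdot 188 f{\left(10 \right)} = 4 \cdot 188 \left(5 - 50\right) = 752 \left(5 - 50\right) = 752 \left(-45\right) = -33840$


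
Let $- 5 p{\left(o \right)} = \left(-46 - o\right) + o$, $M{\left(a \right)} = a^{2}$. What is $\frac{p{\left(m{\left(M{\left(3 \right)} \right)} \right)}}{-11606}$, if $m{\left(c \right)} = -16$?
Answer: $- \frac{23}{29015} \approx -0.00079269$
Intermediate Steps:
$p{\left(o \right)} = \frac{46}{5}$ ($p{\left(o \right)} = - \frac{\left(-46 - o\right) + o}{5} = \left(- \frac{1}{5}\right) \left(-46\right) = \frac{46}{5}$)
$\frac{p{\left(m{\left(M{\left(3 \right)} \right)} \right)}}{-11606} = \frac{46}{5 \left(-11606\right)} = \frac{46}{5} \left(- \frac{1}{11606}\right) = - \frac{23}{29015}$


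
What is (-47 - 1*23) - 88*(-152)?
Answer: 13306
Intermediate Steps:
(-47 - 1*23) - 88*(-152) = (-47 - 23) + 13376 = -70 + 13376 = 13306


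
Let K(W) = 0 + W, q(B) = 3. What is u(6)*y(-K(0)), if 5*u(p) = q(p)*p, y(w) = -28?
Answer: -504/5 ≈ -100.80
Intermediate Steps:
K(W) = W
u(p) = 3*p/5 (u(p) = (3*p)/5 = 3*p/5)
u(6)*y(-K(0)) = ((⅗)*6)*(-28) = (18/5)*(-28) = -504/5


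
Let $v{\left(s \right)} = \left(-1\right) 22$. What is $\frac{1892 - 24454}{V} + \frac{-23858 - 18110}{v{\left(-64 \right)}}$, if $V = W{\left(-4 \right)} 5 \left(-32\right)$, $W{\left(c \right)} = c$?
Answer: $\frac{6590789}{3520} \approx 1872.4$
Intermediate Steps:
$V = 640$ ($V = \left(-4\right) 5 \left(-32\right) = \left(-20\right) \left(-32\right) = 640$)
$v{\left(s \right)} = -22$
$\frac{1892 - 24454}{V} + \frac{-23858 - 18110}{v{\left(-64 \right)}} = \frac{1892 - 24454}{640} + \frac{-23858 - 18110}{-22} = \left(1892 - 24454\right) \frac{1}{640} - - \frac{20984}{11} = \left(-22562\right) \frac{1}{640} + \frac{20984}{11} = - \frac{11281}{320} + \frac{20984}{11} = \frac{6590789}{3520}$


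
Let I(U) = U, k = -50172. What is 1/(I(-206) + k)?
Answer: -1/50378 ≈ -1.9850e-5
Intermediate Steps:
1/(I(-206) + k) = 1/(-206 - 50172) = 1/(-50378) = -1/50378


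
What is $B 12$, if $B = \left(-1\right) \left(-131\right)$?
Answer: $1572$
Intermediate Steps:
$B = 131$
$B 12 = 131 \cdot 12 = 1572$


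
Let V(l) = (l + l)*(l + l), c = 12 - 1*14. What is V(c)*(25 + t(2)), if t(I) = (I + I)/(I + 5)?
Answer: 2864/7 ≈ 409.14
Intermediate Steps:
c = -2 (c = 12 - 14 = -2)
V(l) = 4*l**2 (V(l) = (2*l)*(2*l) = 4*l**2)
t(I) = 2*I/(5 + I) (t(I) = (2*I)/(5 + I) = 2*I/(5 + I))
V(c)*(25 + t(2)) = (4*(-2)**2)*(25 + 2*2/(5 + 2)) = (4*4)*(25 + 2*2/7) = 16*(25 + 2*2*(1/7)) = 16*(25 + 4/7) = 16*(179/7) = 2864/7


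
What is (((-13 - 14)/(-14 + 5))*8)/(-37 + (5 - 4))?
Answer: -⅔ ≈ -0.66667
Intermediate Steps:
(((-13 - 14)/(-14 + 5))*8)/(-37 + (5 - 4)) = (-27/(-9)*8)/(-37 + 1) = (-27*(-⅑)*8)/(-36) = (3*8)*(-1/36) = 24*(-1/36) = -⅔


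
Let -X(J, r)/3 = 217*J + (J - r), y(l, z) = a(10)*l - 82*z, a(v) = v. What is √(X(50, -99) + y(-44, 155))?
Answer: I*√46147 ≈ 214.82*I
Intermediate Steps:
y(l, z) = -82*z + 10*l (y(l, z) = 10*l - 82*z = -82*z + 10*l)
X(J, r) = -654*J + 3*r (X(J, r) = -3*(217*J + (J - r)) = -3*(-r + 218*J) = -654*J + 3*r)
√(X(50, -99) + y(-44, 155)) = √((-654*50 + 3*(-99)) + (-82*155 + 10*(-44))) = √((-32700 - 297) + (-12710 - 440)) = √(-32997 - 13150) = √(-46147) = I*√46147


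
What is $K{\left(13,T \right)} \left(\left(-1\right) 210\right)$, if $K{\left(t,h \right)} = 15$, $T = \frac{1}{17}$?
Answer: $-3150$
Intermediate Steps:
$T = \frac{1}{17} \approx 0.058824$
$K{\left(13,T \right)} \left(\left(-1\right) 210\right) = 15 \left(\left(-1\right) 210\right) = 15 \left(-210\right) = -3150$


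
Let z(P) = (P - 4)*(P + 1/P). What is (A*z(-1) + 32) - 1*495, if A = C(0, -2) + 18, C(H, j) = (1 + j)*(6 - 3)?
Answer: -313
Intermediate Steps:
C(H, j) = 3 + 3*j (C(H, j) = (1 + j)*3 = 3 + 3*j)
z(P) = (-4 + P)*(P + 1/P)
A = 15 (A = (3 + 3*(-2)) + 18 = (3 - 6) + 18 = -3 + 18 = 15)
(A*z(-1) + 32) - 1*495 = (15*(1 + (-1)² - 4*(-1) - 4/(-1)) + 32) - 1*495 = (15*(1 + 1 + 4 - 4*(-1)) + 32) - 495 = (15*(1 + 1 + 4 + 4) + 32) - 495 = (15*10 + 32) - 495 = (150 + 32) - 495 = 182 - 495 = -313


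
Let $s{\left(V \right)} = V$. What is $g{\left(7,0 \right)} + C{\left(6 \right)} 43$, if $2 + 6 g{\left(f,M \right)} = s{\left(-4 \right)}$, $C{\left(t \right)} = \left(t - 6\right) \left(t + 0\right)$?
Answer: $-1$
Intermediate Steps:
$C{\left(t \right)} = t \left(-6 + t\right)$ ($C{\left(t \right)} = \left(-6 + t\right) t = t \left(-6 + t\right)$)
$g{\left(f,M \right)} = -1$ ($g{\left(f,M \right)} = - \frac{1}{3} + \frac{1}{6} \left(-4\right) = - \frac{1}{3} - \frac{2}{3} = -1$)
$g{\left(7,0 \right)} + C{\left(6 \right)} 43 = -1 + 6 \left(-6 + 6\right) 43 = -1 + 6 \cdot 0 \cdot 43 = -1 + 0 \cdot 43 = -1 + 0 = -1$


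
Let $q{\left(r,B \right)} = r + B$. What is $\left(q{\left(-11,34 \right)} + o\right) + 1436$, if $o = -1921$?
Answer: $-462$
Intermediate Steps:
$q{\left(r,B \right)} = B + r$
$\left(q{\left(-11,34 \right)} + o\right) + 1436 = \left(\left(34 - 11\right) - 1921\right) + 1436 = \left(23 - 1921\right) + 1436 = -1898 + 1436 = -462$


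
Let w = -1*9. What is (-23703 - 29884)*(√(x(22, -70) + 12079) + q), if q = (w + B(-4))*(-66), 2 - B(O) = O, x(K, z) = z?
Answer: -10610226 - 53587*√12009 ≈ -1.6483e+7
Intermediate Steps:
w = -9
B(O) = 2 - O
q = 198 (q = (-9 + (2 - 1*(-4)))*(-66) = (-9 + (2 + 4))*(-66) = (-9 + 6)*(-66) = -3*(-66) = 198)
(-23703 - 29884)*(√(x(22, -70) + 12079) + q) = (-23703 - 29884)*(√(-70 + 12079) + 198) = -53587*(√12009 + 198) = -53587*(198 + √12009) = -10610226 - 53587*√12009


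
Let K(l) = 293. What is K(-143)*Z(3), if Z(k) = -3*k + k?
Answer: -1758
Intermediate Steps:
Z(k) = -2*k
K(-143)*Z(3) = 293*(-2*3) = 293*(-6) = -1758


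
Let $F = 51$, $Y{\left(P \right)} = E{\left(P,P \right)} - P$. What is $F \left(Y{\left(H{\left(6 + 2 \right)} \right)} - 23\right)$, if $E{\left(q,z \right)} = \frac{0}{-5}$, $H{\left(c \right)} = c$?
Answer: $-1581$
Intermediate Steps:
$E{\left(q,z \right)} = 0$ ($E{\left(q,z \right)} = 0 \left(- \frac{1}{5}\right) = 0$)
$Y{\left(P \right)} = - P$ ($Y{\left(P \right)} = 0 - P = - P$)
$F \left(Y{\left(H{\left(6 + 2 \right)} \right)} - 23\right) = 51 \left(- (6 + 2) - 23\right) = 51 \left(\left(-1\right) 8 - 23\right) = 51 \left(-8 - 23\right) = 51 \left(-31\right) = -1581$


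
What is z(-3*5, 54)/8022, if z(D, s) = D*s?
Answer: -135/1337 ≈ -0.10097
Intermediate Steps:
z(-3*5, 54)/8022 = (-3*5*54)/8022 = -15*54*(1/8022) = -810*1/8022 = -135/1337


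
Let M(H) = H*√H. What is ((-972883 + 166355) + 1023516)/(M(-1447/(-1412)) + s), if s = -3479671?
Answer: -2125582621860614668544/34086346744482134895625 - 886684140064*√510791/34086346744482134895625 ≈ -0.062359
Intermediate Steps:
M(H) = H^(3/2)
((-972883 + 166355) + 1023516)/(M(-1447/(-1412)) + s) = ((-972883 + 166355) + 1023516)/((-1447/(-1412))^(3/2) - 3479671) = (-806528 + 1023516)/((-1447*(-1/1412))^(3/2) - 3479671) = 216988/((1447/1412)^(3/2) - 3479671) = 216988/(1447*√510791/996872 - 3479671) = 216988/(-3479671 + 1447*√510791/996872)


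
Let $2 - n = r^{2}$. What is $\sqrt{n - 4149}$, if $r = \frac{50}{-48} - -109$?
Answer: $\frac{i \sqrt{9101953}}{24} \approx 125.71 i$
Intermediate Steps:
$r = \frac{2591}{24}$ ($r = 50 \left(- \frac{1}{48}\right) + 109 = - \frac{25}{24} + 109 = \frac{2591}{24} \approx 107.96$)
$n = - \frac{6712129}{576}$ ($n = 2 - \left(\frac{2591}{24}\right)^{2} = 2 - \frac{6713281}{576} = - \frac{6712129}{576} \approx -11653.0$)
$\sqrt{n - 4149} = \sqrt{- \frac{6712129}{576} - 4149} = \sqrt{- \frac{9101953}{576}} = \frac{i \sqrt{9101953}}{24}$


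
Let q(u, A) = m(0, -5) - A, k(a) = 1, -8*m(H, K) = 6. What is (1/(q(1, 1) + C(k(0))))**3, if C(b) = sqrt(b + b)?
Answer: -64960/4913 - 45824*sqrt(2)/4913 ≈ -26.413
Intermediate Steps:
m(H, K) = -3/4 (m(H, K) = -1/8*6 = -3/4)
C(b) = sqrt(2)*sqrt(b) (C(b) = sqrt(2*b) = sqrt(2)*sqrt(b))
q(u, A) = -3/4 - A
(1/(q(1, 1) + C(k(0))))**3 = (1/((-3/4 - 1*1) + sqrt(2)*sqrt(1)))**3 = (1/((-3/4 - 1) + sqrt(2)*1))**3 = (1/(-7/4 + sqrt(2)))**3 = (-7/4 + sqrt(2))**(-3)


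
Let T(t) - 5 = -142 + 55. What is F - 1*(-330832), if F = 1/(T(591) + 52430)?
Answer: 17318393537/52348 ≈ 3.3083e+5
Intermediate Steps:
T(t) = -82 (T(t) = 5 + (-142 + 55) = 5 - 87 = -82)
F = 1/52348 (F = 1/(-82 + 52430) = 1/52348 ≈ 1.9103e-5)
F - 1*(-330832) = 1/52348 - 1*(-330832) = 1/52348 + 330832 = 17318393537/52348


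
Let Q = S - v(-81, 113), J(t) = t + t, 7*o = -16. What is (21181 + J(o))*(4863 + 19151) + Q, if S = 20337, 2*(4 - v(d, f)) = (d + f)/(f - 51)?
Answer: 110355586307/217 ≈ 5.0855e+8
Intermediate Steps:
o = -16/7 (o = (⅐)*(-16) = -16/7 ≈ -2.2857)
J(t) = 2*t
v(d, f) = 4 - (d + f)/(2*(-51 + f)) (v(d, f) = 4 - (d + f)/(2*(f - 51)) = 4 - (d + f)/(2*(-51 + f)))
Q = 630331/31 (Q = 20337 - (-408 - 1*(-81) + 7*113)/(2*(-51 + 113)) = 20337 - (-408 + 81 + 791)/(2*62) = 20337 - 464/(2*62) = 20337 - 1*116/31 = 20337 - 116/31 = 630331/31 ≈ 20333.)
(21181 + J(o))*(4863 + 19151) + Q = (21181 + 2*(-16/7))*(4863 + 19151) + 630331/31 = (21181 - 32/7)*24014 + 630331/31 = (148235/7)*24014 + 630331/31 = 3559715290/7 + 630331/31 = 110355586307/217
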